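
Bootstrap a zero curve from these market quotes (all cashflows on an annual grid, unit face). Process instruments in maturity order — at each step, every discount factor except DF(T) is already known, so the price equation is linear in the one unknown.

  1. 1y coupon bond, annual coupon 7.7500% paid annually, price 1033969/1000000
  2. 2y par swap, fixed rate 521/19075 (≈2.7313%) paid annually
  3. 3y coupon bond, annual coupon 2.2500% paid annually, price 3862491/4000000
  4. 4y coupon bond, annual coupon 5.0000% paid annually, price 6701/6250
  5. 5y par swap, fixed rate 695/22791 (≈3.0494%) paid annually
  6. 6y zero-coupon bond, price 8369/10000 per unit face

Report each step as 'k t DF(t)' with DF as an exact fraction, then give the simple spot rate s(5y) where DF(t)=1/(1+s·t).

1 1 2399/2500
2 2 9479/10000
3 3 564/625
4 4 8873/10000
5 5 861/1000
6 6 8369/10000
s(5y) = (1/(861/1000) − 1)/(5) = 139/4305 ≈ 3.2288%

step 1 [1y] bond c/1=31/400: DF=(1033969/1000000 − 31/400·(0))/(1+31/400) = 2399/2500 ≈ 0.959600
step 2 [2y] swap r/1=521/19075: DF=(1 − 521/19075·(0.959600))/(1+521/19075) = 9479/10000 ≈ 0.947900
step 3 [3y] bond c/1=9/400: DF=(3862491/4000000 − 9/400·(0.959600+0.947900))/(1+9/400) = 564/625 ≈ 0.902400
step 4 [4y] bond c/1=1/20: DF=(6701/6250 − 1/20·(0.959600+0.947900+0.902400))/(1+1/20) = 8873/10000 ≈ 0.887300
step 5 [5y] swap r/1=695/22791: DF=(1 − 695/22791·(0.959600+0.947900+0.902400+0.887300))/(1+695/22791) = 861/1000 ≈ 0.861000
step 6 [6y] zero: DF = P = 8369/10000 ≈ 0.836900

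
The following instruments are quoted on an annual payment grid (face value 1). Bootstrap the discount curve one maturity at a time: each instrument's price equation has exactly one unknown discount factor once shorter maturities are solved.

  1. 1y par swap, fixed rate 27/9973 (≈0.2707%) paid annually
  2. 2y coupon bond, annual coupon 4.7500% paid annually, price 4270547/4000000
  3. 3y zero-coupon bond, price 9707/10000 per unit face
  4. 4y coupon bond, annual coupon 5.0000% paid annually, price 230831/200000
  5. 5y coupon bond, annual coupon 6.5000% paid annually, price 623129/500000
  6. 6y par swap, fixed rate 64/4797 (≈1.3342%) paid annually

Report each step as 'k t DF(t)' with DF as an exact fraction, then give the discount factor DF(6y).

1 1 9973/10000
2 2 487/500
3 3 9707/10000
4 4 9591/10000
5 5 9321/10000
6 6 577/625
DF(6y) = 577/625 ≈ 0.923200

step 1 [1y] swap r/1=27/9973: DF=(1 − 27/9973·(0))/(1+27/9973) = 9973/10000 ≈ 0.997300
step 2 [2y] bond c/1=19/400: DF=(4270547/4000000 − 19/400·(0.997300))/(1+19/400) = 487/500 ≈ 0.974000
step 3 [3y] zero: DF = P = 9707/10000 ≈ 0.970700
step 4 [4y] bond c/1=1/20: DF=(230831/200000 − 1/20·(0.997300+0.974000+0.970700))/(1+1/20) = 9591/10000 ≈ 0.959100
step 5 [5y] bond c/1=13/200: DF=(623129/500000 − 13/200·(0.997300+0.974000+0.970700+0.959100))/(1+13/200) = 9321/10000 ≈ 0.932100
step 6 [6y] swap r/1=64/4797: DF=(1 − 64/4797·(0.997300+0.974000+0.970700+0.959100+0.932100))/(1+64/4797) = 577/625 ≈ 0.923200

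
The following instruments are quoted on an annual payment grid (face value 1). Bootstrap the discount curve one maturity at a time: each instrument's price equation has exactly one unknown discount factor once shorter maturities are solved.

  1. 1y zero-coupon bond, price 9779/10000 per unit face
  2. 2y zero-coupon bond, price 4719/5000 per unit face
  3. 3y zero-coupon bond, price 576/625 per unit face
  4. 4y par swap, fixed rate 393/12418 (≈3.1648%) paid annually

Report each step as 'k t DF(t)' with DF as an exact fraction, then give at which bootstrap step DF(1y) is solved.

step 1 [1y] zero: DF = P = 9779/10000 ≈ 0.977900
step 2 [2y] zero: DF = P = 4719/5000 ≈ 0.943800
step 3 [3y] zero: DF = P = 576/625 ≈ 0.921600
step 4 [4y] swap r/1=393/12418: DF=(1 − 393/12418·(0.977900+0.943800+0.921600))/(1+393/12418) = 8821/10000 ≈ 0.882100

1 1 9779/10000
2 2 4719/5000
3 3 576/625
4 4 8821/10000
DF(1y) is solved at step 1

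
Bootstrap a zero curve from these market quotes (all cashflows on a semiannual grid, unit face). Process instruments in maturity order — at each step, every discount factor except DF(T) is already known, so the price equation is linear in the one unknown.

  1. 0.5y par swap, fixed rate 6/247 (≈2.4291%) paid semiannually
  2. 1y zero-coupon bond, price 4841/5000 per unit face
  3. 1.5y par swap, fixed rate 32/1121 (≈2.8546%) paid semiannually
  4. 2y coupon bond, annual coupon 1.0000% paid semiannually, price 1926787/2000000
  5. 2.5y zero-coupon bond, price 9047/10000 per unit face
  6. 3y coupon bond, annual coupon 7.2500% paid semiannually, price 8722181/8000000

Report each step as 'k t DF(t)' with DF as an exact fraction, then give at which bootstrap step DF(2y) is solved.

step 1 [0.5y] swap r/2=3/247: DF=(1 − 3/247·(0))/(1+3/247) = 247/250 ≈ 0.988000
step 2 [1y] zero: DF = P = 4841/5000 ≈ 0.968200
step 3 [1.5y] swap r/2=16/1121: DF=(1 − 16/1121·(0.988000+0.968200))/(1+16/1121) = 599/625 ≈ 0.958400
step 4 [2y] bond c/2=1/200: DF=(1926787/2000000 − 1/200·(0.988000+0.968200+0.958400))/(1+1/200) = 9441/10000 ≈ 0.944100
step 5 [2.5y] zero: DF = P = 9047/10000 ≈ 0.904700
step 6 [3y] bond c/2=29/800: DF=(8722181/8000000 − 29/800·(0.988000+0.968200+0.958400+0.944100+0.904700))/(1+29/800) = 1771/2000 ≈ 0.885500

1 1/2 247/250
2 1 4841/5000
3 3/2 599/625
4 2 9441/10000
5 5/2 9047/10000
6 3 1771/2000
DF(2y) is solved at step 4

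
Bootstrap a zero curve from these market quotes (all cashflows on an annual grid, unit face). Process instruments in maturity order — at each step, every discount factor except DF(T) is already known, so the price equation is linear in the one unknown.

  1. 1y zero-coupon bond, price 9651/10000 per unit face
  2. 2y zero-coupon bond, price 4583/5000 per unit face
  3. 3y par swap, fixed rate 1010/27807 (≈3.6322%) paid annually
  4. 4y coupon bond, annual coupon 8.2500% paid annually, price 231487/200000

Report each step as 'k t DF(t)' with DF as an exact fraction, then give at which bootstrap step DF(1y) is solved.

1 1 9651/10000
2 2 4583/5000
3 3 899/1000
4 4 8573/10000
DF(1y) is solved at step 1

step 1 [1y] zero: DF = P = 9651/10000 ≈ 0.965100
step 2 [2y] zero: DF = P = 4583/5000 ≈ 0.916600
step 3 [3y] swap r/1=1010/27807: DF=(1 − 1010/27807·(0.965100+0.916600))/(1+1010/27807) = 899/1000 ≈ 0.899000
step 4 [4y] bond c/1=33/400: DF=(231487/200000 − 33/400·(0.965100+0.916600+0.899000))/(1+33/400) = 8573/10000 ≈ 0.857300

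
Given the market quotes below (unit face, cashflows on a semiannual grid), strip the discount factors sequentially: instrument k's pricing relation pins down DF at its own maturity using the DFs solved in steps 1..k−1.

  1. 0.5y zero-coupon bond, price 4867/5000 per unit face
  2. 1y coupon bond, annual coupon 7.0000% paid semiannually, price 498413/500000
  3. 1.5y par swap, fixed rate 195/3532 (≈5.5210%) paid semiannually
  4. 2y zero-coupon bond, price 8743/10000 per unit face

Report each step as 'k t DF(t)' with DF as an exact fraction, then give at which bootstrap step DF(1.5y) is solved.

1 1/2 4867/5000
2 1 4651/5000
3 3/2 461/500
4 2 8743/10000
DF(1.5y) is solved at step 3

step 1 [0.5y] zero: DF = P = 4867/5000 ≈ 0.973400
step 2 [1y] bond c/2=7/200: DF=(498413/500000 − 7/200·(0.973400))/(1+7/200) = 4651/5000 ≈ 0.930200
step 3 [1.5y] swap r/2=195/7064: DF=(1 − 195/7064·(0.973400+0.930200))/(1+195/7064) = 461/500 ≈ 0.922000
step 4 [2y] zero: DF = P = 8743/10000 ≈ 0.874300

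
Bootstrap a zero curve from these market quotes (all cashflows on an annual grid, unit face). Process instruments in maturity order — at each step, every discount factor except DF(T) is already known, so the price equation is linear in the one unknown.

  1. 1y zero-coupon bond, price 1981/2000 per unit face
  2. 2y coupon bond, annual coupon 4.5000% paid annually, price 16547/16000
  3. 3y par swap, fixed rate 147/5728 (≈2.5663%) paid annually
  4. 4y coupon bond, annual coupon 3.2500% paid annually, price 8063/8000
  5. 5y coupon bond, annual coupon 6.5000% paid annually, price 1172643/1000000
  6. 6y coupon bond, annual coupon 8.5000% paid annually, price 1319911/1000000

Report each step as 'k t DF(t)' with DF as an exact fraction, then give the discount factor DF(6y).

step 1 [1y] zero: DF = P = 1981/2000 ≈ 0.990500
step 2 [2y] bond c/1=9/200: DF=(16547/16000 − 9/200·(0.990500))/(1+9/200) = 947/1000 ≈ 0.947000
step 3 [3y] swap r/1=147/5728: DF=(1 − 147/5728·(0.990500+0.947000))/(1+147/5728) = 1853/2000 ≈ 0.926500
step 4 [4y] bond c/1=13/400: DF=(8063/8000 − 13/400·(0.990500+0.947000+0.926500))/(1+13/400) = 443/500 ≈ 0.886000
step 5 [5y] bond c/1=13/200: DF=(1172643/1000000 − 13/200·(0.990500+0.947000+0.926500+0.886000))/(1+13/200) = 4361/5000 ≈ 0.872200
step 6 [6y] bond c/1=17/200: DF=(1319911/1000000 − 17/200·(0.990500+0.947000+0.926500+0.886000+0.872200))/(1+17/200) = 534/625 ≈ 0.854400

1 1 1981/2000
2 2 947/1000
3 3 1853/2000
4 4 443/500
5 5 4361/5000
6 6 534/625
DF(6y) = 534/625 ≈ 0.854400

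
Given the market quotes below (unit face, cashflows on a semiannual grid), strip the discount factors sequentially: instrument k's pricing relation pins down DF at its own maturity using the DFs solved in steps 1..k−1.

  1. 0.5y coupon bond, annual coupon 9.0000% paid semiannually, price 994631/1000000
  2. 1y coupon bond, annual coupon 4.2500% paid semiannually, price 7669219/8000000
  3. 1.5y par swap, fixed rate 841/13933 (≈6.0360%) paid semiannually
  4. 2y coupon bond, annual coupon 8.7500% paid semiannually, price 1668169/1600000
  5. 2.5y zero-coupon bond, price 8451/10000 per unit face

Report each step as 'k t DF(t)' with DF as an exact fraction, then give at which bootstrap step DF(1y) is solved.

step 1 [0.5y] bond c/2=9/200: DF=(994631/1000000 − 9/200·(0))/(1+9/200) = 4759/5000 ≈ 0.951800
step 2 [1y] bond c/2=17/800: DF=(7669219/8000000 − 17/800·(0.951800))/(1+17/800) = 9189/10000 ≈ 0.918900
step 3 [1.5y] swap r/2=841/27866: DF=(1 − 841/27866·(0.951800+0.918900))/(1+841/27866) = 9159/10000 ≈ 0.915900
step 4 [2y] bond c/2=7/160: DF=(1668169/1600000 − 7/160·(0.951800+0.918900+0.915900))/(1+7/160) = 8821/10000 ≈ 0.882100
step 5 [2.5y] zero: DF = P = 8451/10000 ≈ 0.845100

1 1/2 4759/5000
2 1 9189/10000
3 3/2 9159/10000
4 2 8821/10000
5 5/2 8451/10000
DF(1y) is solved at step 2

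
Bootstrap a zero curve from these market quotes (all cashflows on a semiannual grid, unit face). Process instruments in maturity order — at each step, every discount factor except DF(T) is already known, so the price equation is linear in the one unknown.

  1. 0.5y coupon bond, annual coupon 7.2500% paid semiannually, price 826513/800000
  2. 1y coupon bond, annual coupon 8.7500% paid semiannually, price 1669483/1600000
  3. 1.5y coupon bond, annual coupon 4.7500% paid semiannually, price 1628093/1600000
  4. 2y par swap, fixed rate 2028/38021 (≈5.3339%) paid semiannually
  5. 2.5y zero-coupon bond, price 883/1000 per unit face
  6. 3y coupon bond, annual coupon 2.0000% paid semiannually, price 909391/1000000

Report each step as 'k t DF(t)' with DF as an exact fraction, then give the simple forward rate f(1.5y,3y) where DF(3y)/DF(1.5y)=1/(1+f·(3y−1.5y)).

step 1 [0.5y] bond c/2=29/800: DF=(826513/800000 − 29/800·(0))/(1+29/800) = 997/1000 ≈ 0.997000
step 2 [1y] bond c/2=7/160: DF=(1669483/1600000 − 7/160·(0.997000))/(1+7/160) = 9579/10000 ≈ 0.957900
step 3 [1.5y] bond c/2=19/800: DF=(1628093/1600000 − 19/800·(0.997000+0.957900))/(1+19/800) = 4743/5000 ≈ 0.948600
step 4 [2y] swap r/2=1014/38021: DF=(1 − 1014/38021·(0.997000+0.957900+0.948600))/(1+1014/38021) = 4493/5000 ≈ 0.898600
step 5 [2.5y] zero: DF = P = 883/1000 ≈ 0.883000
step 6 [3y] bond c/2=1/100: DF=(909391/1000000 − 1/100·(0.997000+0.957900+0.948600+0.898600+0.883000))/(1+1/100) = 427/500 ≈ 0.854000

1 1/2 997/1000
2 1 9579/10000
3 3/2 4743/5000
4 2 4493/5000
5 5/2 883/1000
6 3 427/500
f(1.5y,3y) = ((4743/5000)/(427/500) − 1)/(3/2) = 473/6405 ≈ 7.3849%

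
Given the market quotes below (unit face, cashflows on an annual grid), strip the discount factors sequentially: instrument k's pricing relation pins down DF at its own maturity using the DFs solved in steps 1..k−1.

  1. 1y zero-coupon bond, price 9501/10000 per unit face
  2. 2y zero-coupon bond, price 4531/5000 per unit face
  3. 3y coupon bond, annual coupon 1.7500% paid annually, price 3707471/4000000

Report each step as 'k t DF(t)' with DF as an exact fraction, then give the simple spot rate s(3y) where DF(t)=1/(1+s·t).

1 1 9501/10000
2 2 4531/5000
3 3 879/1000
s(3y) = (1/(879/1000) − 1)/(3) = 121/2637 ≈ 4.5885%

step 1 [1y] zero: DF = P = 9501/10000 ≈ 0.950100
step 2 [2y] zero: DF = P = 4531/5000 ≈ 0.906200
step 3 [3y] bond c/1=7/400: DF=(3707471/4000000 − 7/400·(0.950100+0.906200))/(1+7/400) = 879/1000 ≈ 0.879000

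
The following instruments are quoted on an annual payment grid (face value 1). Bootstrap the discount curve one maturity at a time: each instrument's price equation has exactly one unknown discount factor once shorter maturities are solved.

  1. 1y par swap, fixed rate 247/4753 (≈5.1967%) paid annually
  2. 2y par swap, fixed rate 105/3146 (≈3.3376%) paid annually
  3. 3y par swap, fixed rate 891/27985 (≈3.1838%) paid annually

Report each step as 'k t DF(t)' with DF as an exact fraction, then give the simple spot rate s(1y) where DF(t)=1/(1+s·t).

1 1 4753/5000
2 2 937/1000
3 3 9109/10000
s(1y) = (1/(4753/5000) − 1)/(1) = 247/4753 ≈ 5.1967%

step 1 [1y] swap r/1=247/4753: DF=(1 − 247/4753·(0))/(1+247/4753) = 4753/5000 ≈ 0.950600
step 2 [2y] swap r/1=105/3146: DF=(1 − 105/3146·(0.950600))/(1+105/3146) = 937/1000 ≈ 0.937000
step 3 [3y] swap r/1=891/27985: DF=(1 − 891/27985·(0.950600+0.937000))/(1+891/27985) = 9109/10000 ≈ 0.910900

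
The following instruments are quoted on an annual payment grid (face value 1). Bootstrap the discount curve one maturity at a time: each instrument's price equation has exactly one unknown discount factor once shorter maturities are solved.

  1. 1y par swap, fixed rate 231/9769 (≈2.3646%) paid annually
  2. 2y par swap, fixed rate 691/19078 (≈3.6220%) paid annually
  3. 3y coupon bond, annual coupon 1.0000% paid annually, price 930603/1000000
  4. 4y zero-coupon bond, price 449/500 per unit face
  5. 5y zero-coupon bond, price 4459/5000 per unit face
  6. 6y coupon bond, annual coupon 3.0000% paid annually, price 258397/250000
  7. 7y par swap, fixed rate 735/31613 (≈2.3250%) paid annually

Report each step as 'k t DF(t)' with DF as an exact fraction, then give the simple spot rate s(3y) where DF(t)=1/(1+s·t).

1 1 9769/10000
2 2 9309/10000
3 3 361/400
4 4 449/500
5 5 4459/5000
6 6 1739/2000
7 7 853/1000
s(3y) = (1/(361/400) − 1)/(3) = 13/361 ≈ 3.6011%

step 1 [1y] swap r/1=231/9769: DF=(1 − 231/9769·(0))/(1+231/9769) = 9769/10000 ≈ 0.976900
step 2 [2y] swap r/1=691/19078: DF=(1 − 691/19078·(0.976900))/(1+691/19078) = 9309/10000 ≈ 0.930900
step 3 [3y] bond c/1=1/100: DF=(930603/1000000 − 1/100·(0.976900+0.930900))/(1+1/100) = 361/400 ≈ 0.902500
step 4 [4y] zero: DF = P = 449/500 ≈ 0.898000
step 5 [5y] zero: DF = P = 4459/5000 ≈ 0.891800
step 6 [6y] bond c/1=3/100: DF=(258397/250000 − 3/100·(0.976900+0.930900+0.902500+0.898000+0.891800))/(1+3/100) = 1739/2000 ≈ 0.869500
step 7 [7y] swap r/1=735/31613: DF=(1 − 735/31613·(0.976900+0.930900+0.902500+0.898000+0.891800+0.869500))/(1+735/31613) = 853/1000 ≈ 0.853000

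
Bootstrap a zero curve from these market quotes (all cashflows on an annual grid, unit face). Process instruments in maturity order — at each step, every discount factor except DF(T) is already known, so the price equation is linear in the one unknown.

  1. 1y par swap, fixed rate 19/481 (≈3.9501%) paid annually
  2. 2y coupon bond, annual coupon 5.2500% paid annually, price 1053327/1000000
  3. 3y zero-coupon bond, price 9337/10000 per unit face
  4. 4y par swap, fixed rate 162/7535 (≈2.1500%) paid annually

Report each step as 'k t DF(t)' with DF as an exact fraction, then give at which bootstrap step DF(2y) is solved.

1 1 481/500
2 2 1191/1250
3 3 9337/10000
4 4 919/1000
DF(2y) is solved at step 2

step 1 [1y] swap r/1=19/481: DF=(1 − 19/481·(0))/(1+19/481) = 481/500 ≈ 0.962000
step 2 [2y] bond c/1=21/400: DF=(1053327/1000000 − 21/400·(0.962000))/(1+21/400) = 1191/1250 ≈ 0.952800
step 3 [3y] zero: DF = P = 9337/10000 ≈ 0.933700
step 4 [4y] swap r/1=162/7535: DF=(1 − 162/7535·(0.962000+0.952800+0.933700))/(1+162/7535) = 919/1000 ≈ 0.919000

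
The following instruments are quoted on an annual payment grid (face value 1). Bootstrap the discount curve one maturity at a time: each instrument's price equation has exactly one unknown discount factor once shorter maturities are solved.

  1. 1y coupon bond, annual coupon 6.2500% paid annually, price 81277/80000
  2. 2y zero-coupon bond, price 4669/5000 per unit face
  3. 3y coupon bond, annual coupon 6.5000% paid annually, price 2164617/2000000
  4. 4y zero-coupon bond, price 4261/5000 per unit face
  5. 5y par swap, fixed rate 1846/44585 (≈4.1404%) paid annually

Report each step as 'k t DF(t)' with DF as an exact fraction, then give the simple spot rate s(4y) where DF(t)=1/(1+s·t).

step 1 [1y] bond c/1=1/16: DF=(81277/80000 − 1/16·(0))/(1+1/16) = 4781/5000 ≈ 0.956200
step 2 [2y] zero: DF = P = 4669/5000 ≈ 0.933800
step 3 [3y] bond c/1=13/200: DF=(2164617/2000000 − 13/200·(0.956200+0.933800))/(1+13/200) = 9009/10000 ≈ 0.900900
step 4 [4y] zero: DF = P = 4261/5000 ≈ 0.852200
step 5 [5y] swap r/1=1846/44585: DF=(1 − 1846/44585·(0.956200+0.933800+0.900900+0.852200))/(1+1846/44585) = 4077/5000 ≈ 0.815400

1 1 4781/5000
2 2 4669/5000
3 3 9009/10000
4 4 4261/5000
5 5 4077/5000
s(4y) = (1/(4261/5000) − 1)/(4) = 739/17044 ≈ 4.3358%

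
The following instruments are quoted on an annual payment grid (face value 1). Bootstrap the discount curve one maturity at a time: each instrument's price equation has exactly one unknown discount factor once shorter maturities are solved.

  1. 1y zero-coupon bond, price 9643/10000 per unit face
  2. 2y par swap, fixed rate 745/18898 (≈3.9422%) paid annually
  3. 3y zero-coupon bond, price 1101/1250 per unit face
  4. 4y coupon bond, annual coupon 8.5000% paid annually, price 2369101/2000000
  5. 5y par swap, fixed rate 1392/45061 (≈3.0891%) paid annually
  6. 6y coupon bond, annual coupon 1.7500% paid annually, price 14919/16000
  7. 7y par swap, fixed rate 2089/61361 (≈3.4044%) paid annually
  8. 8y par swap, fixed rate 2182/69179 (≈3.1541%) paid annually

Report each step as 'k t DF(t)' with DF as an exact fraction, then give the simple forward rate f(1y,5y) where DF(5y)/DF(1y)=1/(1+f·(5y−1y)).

step 1 [1y] zero: DF = P = 9643/10000 ≈ 0.964300
step 2 [2y] swap r/1=745/18898: DF=(1 − 745/18898·(0.964300))/(1+745/18898) = 1851/2000 ≈ 0.925500
step 3 [3y] zero: DF = P = 1101/1250 ≈ 0.880800
step 4 [4y] bond c/1=17/200: DF=(2369101/2000000 − 17/200·(0.964300+0.925500+0.880800))/(1+17/200) = 8747/10000 ≈ 0.874700
step 5 [5y] swap r/1=1392/45061: DF=(1 − 1392/45061·(0.964300+0.925500+0.880800+0.874700))/(1+1392/45061) = 538/625 ≈ 0.860800
step 6 [6y] bond c/1=7/400: DF=(14919/16000 − 7/400·(0.964300+0.925500+0.880800+0.874700+0.860800))/(1+7/400) = 8389/10000 ≈ 0.838900
step 7 [7y] swap r/1=2089/61361: DF=(1 − 2089/61361·(0.964300+0.925500+0.880800+0.874700+0.860800+0.838900))/(1+2089/61361) = 7911/10000 ≈ 0.791100
step 8 [8y] swap r/1=2182/69179: DF=(1 − 2182/69179·(0.964300+0.925500+0.880800+0.874700+0.860800+0.838900+0.791100))/(1+2182/69179) = 3909/5000 ≈ 0.781800

1 1 9643/10000
2 2 1851/2000
3 3 1101/1250
4 4 8747/10000
5 5 538/625
6 6 8389/10000
7 7 7911/10000
8 8 3909/5000
f(1y,5y) = ((9643/10000)/(538/625) − 1)/(4) = 1035/34432 ≈ 3.0059%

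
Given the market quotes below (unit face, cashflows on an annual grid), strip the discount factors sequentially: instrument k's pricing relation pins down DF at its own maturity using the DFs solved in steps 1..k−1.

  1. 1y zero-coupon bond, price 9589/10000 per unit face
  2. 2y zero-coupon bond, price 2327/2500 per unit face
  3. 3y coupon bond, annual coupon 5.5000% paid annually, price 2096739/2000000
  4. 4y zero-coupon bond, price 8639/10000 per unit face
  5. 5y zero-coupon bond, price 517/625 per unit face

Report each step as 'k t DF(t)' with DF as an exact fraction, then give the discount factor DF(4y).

step 1 [1y] zero: DF = P = 9589/10000 ≈ 0.958900
step 2 [2y] zero: DF = P = 2327/2500 ≈ 0.930800
step 3 [3y] bond c/1=11/200: DF=(2096739/2000000 − 11/200·(0.958900+0.930800))/(1+11/200) = 1119/1250 ≈ 0.895200
step 4 [4y] zero: DF = P = 8639/10000 ≈ 0.863900
step 5 [5y] zero: DF = P = 517/625 ≈ 0.827200

1 1 9589/10000
2 2 2327/2500
3 3 1119/1250
4 4 8639/10000
5 5 517/625
DF(4y) = 8639/10000 ≈ 0.863900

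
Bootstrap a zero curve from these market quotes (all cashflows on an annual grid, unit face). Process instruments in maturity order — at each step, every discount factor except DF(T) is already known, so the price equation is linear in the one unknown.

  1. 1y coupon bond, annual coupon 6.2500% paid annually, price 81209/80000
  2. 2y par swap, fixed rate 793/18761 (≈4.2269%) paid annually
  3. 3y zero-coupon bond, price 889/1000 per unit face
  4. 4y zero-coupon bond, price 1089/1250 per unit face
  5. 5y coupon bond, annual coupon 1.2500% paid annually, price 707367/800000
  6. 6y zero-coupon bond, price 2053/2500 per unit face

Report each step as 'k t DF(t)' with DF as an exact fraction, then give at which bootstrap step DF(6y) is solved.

1 1 4777/5000
2 2 9207/10000
3 3 889/1000
4 4 1089/1250
5 5 2071/2500
6 6 2053/2500
DF(6y) is solved at step 6

step 1 [1y] bond c/1=1/16: DF=(81209/80000 − 1/16·(0))/(1+1/16) = 4777/5000 ≈ 0.955400
step 2 [2y] swap r/1=793/18761: DF=(1 − 793/18761·(0.955400))/(1+793/18761) = 9207/10000 ≈ 0.920700
step 3 [3y] zero: DF = P = 889/1000 ≈ 0.889000
step 4 [4y] zero: DF = P = 1089/1250 ≈ 0.871200
step 5 [5y] bond c/1=1/80: DF=(707367/800000 − 1/80·(0.955400+0.920700+0.889000+0.871200))/(1+1/80) = 2071/2500 ≈ 0.828400
step 6 [6y] zero: DF = P = 2053/2500 ≈ 0.821200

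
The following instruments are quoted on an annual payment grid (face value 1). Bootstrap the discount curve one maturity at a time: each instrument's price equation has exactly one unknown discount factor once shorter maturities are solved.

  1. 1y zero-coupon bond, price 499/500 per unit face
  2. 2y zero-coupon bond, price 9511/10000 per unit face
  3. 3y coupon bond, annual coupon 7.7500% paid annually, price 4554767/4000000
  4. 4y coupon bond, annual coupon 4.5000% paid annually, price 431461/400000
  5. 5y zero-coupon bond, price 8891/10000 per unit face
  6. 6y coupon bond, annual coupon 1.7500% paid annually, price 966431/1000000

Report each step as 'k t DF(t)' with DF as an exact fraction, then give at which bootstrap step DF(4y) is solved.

step 1 [1y] zero: DF = P = 499/500 ≈ 0.998000
step 2 [2y] zero: DF = P = 9511/10000 ≈ 0.951100
step 3 [3y] bond c/1=31/400: DF=(4554767/4000000 − 31/400·(0.998000+0.951100))/(1+31/400) = 4583/5000 ≈ 0.916600
step 4 [4y] bond c/1=9/200: DF=(431461/400000 − 9/200·(0.998000+0.951100+0.916600))/(1+9/200) = 568/625 ≈ 0.908800
step 5 [5y] zero: DF = P = 8891/10000 ≈ 0.889100
step 6 [6y] bond c/1=7/400: DF=(966431/1000000 − 7/400·(0.998000+0.951100+0.916600+0.908800+0.889100))/(1+7/400) = 1087/1250 ≈ 0.869600

1 1 499/500
2 2 9511/10000
3 3 4583/5000
4 4 568/625
5 5 8891/10000
6 6 1087/1250
DF(4y) is solved at step 4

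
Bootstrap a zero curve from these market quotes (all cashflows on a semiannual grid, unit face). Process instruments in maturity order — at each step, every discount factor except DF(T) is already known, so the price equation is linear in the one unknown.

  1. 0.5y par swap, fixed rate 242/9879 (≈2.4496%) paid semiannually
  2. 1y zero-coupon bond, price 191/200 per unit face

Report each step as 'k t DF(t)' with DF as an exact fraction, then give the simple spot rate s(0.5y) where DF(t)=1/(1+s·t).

1 1/2 9879/10000
2 1 191/200
s(0.5y) = (1/(9879/10000) − 1)/(1/2) = 242/9879 ≈ 2.4496%

step 1 [0.5y] swap r/2=121/9879: DF=(1 − 121/9879·(0))/(1+121/9879) = 9879/10000 ≈ 0.987900
step 2 [1y] zero: DF = P = 191/200 ≈ 0.955000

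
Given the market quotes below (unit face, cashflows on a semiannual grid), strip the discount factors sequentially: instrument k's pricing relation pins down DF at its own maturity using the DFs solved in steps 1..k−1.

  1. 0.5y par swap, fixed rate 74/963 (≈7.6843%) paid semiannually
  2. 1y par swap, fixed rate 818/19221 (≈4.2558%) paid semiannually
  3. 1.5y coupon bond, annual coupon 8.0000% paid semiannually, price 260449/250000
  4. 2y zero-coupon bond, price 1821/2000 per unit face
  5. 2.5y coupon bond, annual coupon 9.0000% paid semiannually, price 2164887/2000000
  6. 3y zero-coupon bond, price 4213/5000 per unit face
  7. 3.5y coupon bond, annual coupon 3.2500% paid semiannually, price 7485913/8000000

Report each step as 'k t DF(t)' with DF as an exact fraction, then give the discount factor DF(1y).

1 1/2 963/1000
2 1 9591/10000
3 3/2 4639/5000
4 2 1821/2000
5 5/2 8739/10000
6 3 4213/5000
7 7/2 2083/2500
DF(1y) = 9591/10000 ≈ 0.959100

step 1 [0.5y] swap r/2=37/963: DF=(1 − 37/963·(0))/(1+37/963) = 963/1000 ≈ 0.963000
step 2 [1y] swap r/2=409/19221: DF=(1 − 409/19221·(0.963000))/(1+409/19221) = 9591/10000 ≈ 0.959100
step 3 [1.5y] bond c/2=1/25: DF=(260449/250000 − 1/25·(0.963000+0.959100))/(1+1/25) = 4639/5000 ≈ 0.927800
step 4 [2y] zero: DF = P = 1821/2000 ≈ 0.910500
step 5 [2.5y] bond c/2=9/200: DF=(2164887/2000000 − 9/200·(0.963000+0.959100+0.927800+0.910500))/(1+9/200) = 8739/10000 ≈ 0.873900
step 6 [3y] zero: DF = P = 4213/5000 ≈ 0.842600
step 7 [3.5y] bond c/2=13/800: DF=(7485913/8000000 − 13/800·(0.963000+0.959100+0.927800+0.910500+0.873900+0.842600))/(1+13/800) = 2083/2500 ≈ 0.833200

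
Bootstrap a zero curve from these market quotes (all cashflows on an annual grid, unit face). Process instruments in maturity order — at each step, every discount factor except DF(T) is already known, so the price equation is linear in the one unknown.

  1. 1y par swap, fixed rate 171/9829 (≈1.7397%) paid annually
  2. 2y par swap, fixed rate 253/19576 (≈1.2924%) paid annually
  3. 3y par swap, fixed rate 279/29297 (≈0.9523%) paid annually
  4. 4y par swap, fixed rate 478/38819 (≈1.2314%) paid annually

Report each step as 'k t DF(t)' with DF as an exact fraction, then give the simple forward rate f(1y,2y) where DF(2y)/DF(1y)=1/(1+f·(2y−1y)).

1 1 9829/10000
2 2 9747/10000
3 3 9721/10000
4 4 4761/5000
f(1y,2y) = ((9829/10000)/(9747/10000) − 1)/(1) = 82/9747 ≈ 0.8413%

step 1 [1y] swap r/1=171/9829: DF=(1 − 171/9829·(0))/(1+171/9829) = 9829/10000 ≈ 0.982900
step 2 [2y] swap r/1=253/19576: DF=(1 − 253/19576·(0.982900))/(1+253/19576) = 9747/10000 ≈ 0.974700
step 3 [3y] swap r/1=279/29297: DF=(1 − 279/29297·(0.982900+0.974700))/(1+279/29297) = 9721/10000 ≈ 0.972100
step 4 [4y] swap r/1=478/38819: DF=(1 − 478/38819·(0.982900+0.974700+0.972100))/(1+478/38819) = 4761/5000 ≈ 0.952200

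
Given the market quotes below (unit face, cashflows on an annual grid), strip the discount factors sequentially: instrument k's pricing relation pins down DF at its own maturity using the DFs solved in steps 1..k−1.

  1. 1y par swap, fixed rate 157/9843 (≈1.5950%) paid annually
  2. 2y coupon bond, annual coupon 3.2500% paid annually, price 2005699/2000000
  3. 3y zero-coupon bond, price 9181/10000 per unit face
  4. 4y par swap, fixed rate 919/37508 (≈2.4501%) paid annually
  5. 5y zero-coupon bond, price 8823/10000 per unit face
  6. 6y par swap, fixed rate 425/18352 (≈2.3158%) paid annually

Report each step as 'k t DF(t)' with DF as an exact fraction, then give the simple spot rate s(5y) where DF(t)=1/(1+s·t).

step 1 [1y] swap r/1=157/9843: DF=(1 − 157/9843·(0))/(1+157/9843) = 9843/10000 ≈ 0.984300
step 2 [2y] bond c/1=13/400: DF=(2005699/2000000 − 13/400·(0.984300))/(1+13/400) = 9403/10000 ≈ 0.940300
step 3 [3y] zero: DF = P = 9181/10000 ≈ 0.918100
step 4 [4y] swap r/1=919/37508: DF=(1 − 919/37508·(0.984300+0.940300+0.918100))/(1+919/37508) = 9081/10000 ≈ 0.908100
step 5 [5y] zero: DF = P = 8823/10000 ≈ 0.882300
step 6 [6y] swap r/1=425/18352: DF=(1 − 425/18352·(0.984300+0.940300+0.918100+0.908100+0.882300))/(1+425/18352) = 349/400 ≈ 0.872500

1 1 9843/10000
2 2 9403/10000
3 3 9181/10000
4 4 9081/10000
5 5 8823/10000
6 6 349/400
s(5y) = (1/(8823/10000) − 1)/(5) = 1177/44115 ≈ 2.6680%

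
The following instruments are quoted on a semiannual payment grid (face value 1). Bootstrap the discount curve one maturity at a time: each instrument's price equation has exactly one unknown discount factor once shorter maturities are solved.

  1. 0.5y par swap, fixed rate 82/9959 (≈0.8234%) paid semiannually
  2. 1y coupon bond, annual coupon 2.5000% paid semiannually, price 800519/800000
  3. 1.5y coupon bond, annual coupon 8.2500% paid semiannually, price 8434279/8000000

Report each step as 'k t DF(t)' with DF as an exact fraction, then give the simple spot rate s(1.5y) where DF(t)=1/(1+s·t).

step 1 [0.5y] swap r/2=41/9959: DF=(1 − 41/9959·(0))/(1+41/9959) = 9959/10000 ≈ 0.995900
step 2 [1y] bond c/2=1/80: DF=(800519/800000 − 1/80·(0.995900))/(1+1/80) = 122/125 ≈ 0.976000
step 3 [1.5y] bond c/2=33/800: DF=(8434279/8000000 − 33/800·(0.995900+0.976000))/(1+33/800) = 584/625 ≈ 0.934400

1 1/2 9959/10000
2 1 122/125
3 3/2 584/625
s(1.5y) = (1/(584/625) − 1)/(3/2) = 41/876 ≈ 4.6804%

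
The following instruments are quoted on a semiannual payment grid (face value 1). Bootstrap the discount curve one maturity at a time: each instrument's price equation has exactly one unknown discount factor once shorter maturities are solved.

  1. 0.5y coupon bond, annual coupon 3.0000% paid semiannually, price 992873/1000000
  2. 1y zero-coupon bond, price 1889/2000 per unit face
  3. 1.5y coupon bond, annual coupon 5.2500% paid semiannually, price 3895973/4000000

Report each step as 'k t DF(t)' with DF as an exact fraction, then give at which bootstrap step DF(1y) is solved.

step 1 [0.5y] bond c/2=3/200: DF=(992873/1000000 − 3/200·(0))/(1+3/200) = 4891/5000 ≈ 0.978200
step 2 [1y] zero: DF = P = 1889/2000 ≈ 0.944500
step 3 [1.5y] bond c/2=21/800: DF=(3895973/4000000 − 21/800·(0.978200+0.944500))/(1+21/800) = 8999/10000 ≈ 0.899900

1 1/2 4891/5000
2 1 1889/2000
3 3/2 8999/10000
DF(1y) is solved at step 2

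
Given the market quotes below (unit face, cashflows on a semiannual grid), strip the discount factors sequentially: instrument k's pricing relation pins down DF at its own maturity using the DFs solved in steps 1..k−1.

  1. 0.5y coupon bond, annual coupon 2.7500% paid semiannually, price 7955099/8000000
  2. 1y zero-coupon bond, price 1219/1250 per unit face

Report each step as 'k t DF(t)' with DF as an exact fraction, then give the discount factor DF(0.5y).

step 1 [0.5y] bond c/2=11/800: DF=(7955099/8000000 − 11/800·(0))/(1+11/800) = 9809/10000 ≈ 0.980900
step 2 [1y] zero: DF = P = 1219/1250 ≈ 0.975200

1 1/2 9809/10000
2 1 1219/1250
DF(0.5y) = 9809/10000 ≈ 0.980900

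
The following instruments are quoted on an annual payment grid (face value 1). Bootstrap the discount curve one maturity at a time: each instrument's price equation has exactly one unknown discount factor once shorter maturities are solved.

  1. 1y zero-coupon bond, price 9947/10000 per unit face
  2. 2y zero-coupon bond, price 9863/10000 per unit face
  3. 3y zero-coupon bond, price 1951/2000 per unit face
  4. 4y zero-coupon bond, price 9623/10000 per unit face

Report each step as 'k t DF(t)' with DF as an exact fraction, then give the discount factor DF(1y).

1 1 9947/10000
2 2 9863/10000
3 3 1951/2000
4 4 9623/10000
DF(1y) = 9947/10000 ≈ 0.994700

step 1 [1y] zero: DF = P = 9947/10000 ≈ 0.994700
step 2 [2y] zero: DF = P = 9863/10000 ≈ 0.986300
step 3 [3y] zero: DF = P = 1951/2000 ≈ 0.975500
step 4 [4y] zero: DF = P = 9623/10000 ≈ 0.962300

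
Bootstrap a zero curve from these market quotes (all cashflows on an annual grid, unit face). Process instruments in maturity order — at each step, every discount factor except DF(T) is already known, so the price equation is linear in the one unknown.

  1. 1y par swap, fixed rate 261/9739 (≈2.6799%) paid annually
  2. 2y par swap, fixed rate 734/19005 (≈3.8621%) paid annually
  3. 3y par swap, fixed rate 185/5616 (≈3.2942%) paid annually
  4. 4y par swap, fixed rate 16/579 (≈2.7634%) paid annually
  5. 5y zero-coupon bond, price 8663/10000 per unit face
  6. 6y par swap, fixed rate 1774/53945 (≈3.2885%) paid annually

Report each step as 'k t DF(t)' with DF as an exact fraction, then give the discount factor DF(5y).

step 1 [1y] swap r/1=261/9739: DF=(1 − 261/9739·(0))/(1+261/9739) = 9739/10000 ≈ 0.973900
step 2 [2y] swap r/1=734/19005: DF=(1 − 734/19005·(0.973900))/(1+734/19005) = 4633/5000 ≈ 0.926600
step 3 [3y] swap r/1=185/5616: DF=(1 − 185/5616·(0.973900+0.926600))/(1+185/5616) = 363/400 ≈ 0.907500
step 4 [4y] swap r/1=16/579: DF=(1 − 16/579·(0.973900+0.926600+0.907500))/(1+16/579) = 561/625 ≈ 0.897600
step 5 [5y] zero: DF = P = 8663/10000 ≈ 0.866300
step 6 [6y] swap r/1=1774/53945: DF=(1 − 1774/53945·(0.973900+0.926600+0.907500+0.897600+0.866300))/(1+1774/53945) = 4113/5000 ≈ 0.822600

1 1 9739/10000
2 2 4633/5000
3 3 363/400
4 4 561/625
5 5 8663/10000
6 6 4113/5000
DF(5y) = 8663/10000 ≈ 0.866300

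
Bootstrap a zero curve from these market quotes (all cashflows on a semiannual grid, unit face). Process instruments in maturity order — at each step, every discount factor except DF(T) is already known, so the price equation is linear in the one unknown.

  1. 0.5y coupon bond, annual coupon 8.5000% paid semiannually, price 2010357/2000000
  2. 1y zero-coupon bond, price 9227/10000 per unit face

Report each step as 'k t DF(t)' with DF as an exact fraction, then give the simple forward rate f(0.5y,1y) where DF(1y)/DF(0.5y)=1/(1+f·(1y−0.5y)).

step 1 [0.5y] bond c/2=17/400: DF=(2010357/2000000 − 17/400·(0))/(1+17/400) = 4821/5000 ≈ 0.964200
step 2 [1y] zero: DF = P = 9227/10000 ≈ 0.922700

1 1/2 4821/5000
2 1 9227/10000
f(0.5y,1y) = ((4821/5000)/(9227/10000) − 1)/(1/2) = 830/9227 ≈ 8.9953%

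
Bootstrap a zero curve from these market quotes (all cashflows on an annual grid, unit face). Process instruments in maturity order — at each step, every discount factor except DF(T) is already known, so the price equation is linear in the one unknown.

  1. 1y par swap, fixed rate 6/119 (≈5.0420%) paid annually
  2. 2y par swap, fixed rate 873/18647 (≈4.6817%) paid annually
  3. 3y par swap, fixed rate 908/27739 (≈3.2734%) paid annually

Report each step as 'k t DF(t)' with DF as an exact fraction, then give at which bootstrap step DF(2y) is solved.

step 1 [1y] swap r/1=6/119: DF=(1 − 6/119·(0))/(1+6/119) = 119/125 ≈ 0.952000
step 2 [2y] swap r/1=873/18647: DF=(1 − 873/18647·(0.952000))/(1+873/18647) = 9127/10000 ≈ 0.912700
step 3 [3y] swap r/1=908/27739: DF=(1 − 908/27739·(0.952000+0.912700))/(1+908/27739) = 2273/2500 ≈ 0.909200

1 1 119/125
2 2 9127/10000
3 3 2273/2500
DF(2y) is solved at step 2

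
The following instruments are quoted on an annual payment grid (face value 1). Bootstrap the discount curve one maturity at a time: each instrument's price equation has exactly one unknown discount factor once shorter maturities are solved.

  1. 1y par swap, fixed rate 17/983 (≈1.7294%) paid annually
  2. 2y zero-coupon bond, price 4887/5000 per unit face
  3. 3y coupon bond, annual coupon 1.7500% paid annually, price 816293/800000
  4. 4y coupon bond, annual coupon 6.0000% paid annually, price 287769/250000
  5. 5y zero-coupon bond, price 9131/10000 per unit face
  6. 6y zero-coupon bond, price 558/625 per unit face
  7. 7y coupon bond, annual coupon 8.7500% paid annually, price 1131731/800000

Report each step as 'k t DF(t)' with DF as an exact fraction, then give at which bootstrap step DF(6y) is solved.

1 1 983/1000
2 2 4887/5000
3 3 9691/10000
4 4 9201/10000
5 5 9131/10000
6 6 558/625
7 7 4229/5000
DF(6y) is solved at step 6

step 1 [1y] swap r/1=17/983: DF=(1 − 17/983·(0))/(1+17/983) = 983/1000 ≈ 0.983000
step 2 [2y] zero: DF = P = 4887/5000 ≈ 0.977400
step 3 [3y] bond c/1=7/400: DF=(816293/800000 − 7/400·(0.983000+0.977400))/(1+7/400) = 9691/10000 ≈ 0.969100
step 4 [4y] bond c/1=3/50: DF=(287769/250000 − 3/50·(0.983000+0.977400+0.969100))/(1+3/50) = 9201/10000 ≈ 0.920100
step 5 [5y] zero: DF = P = 9131/10000 ≈ 0.913100
step 6 [6y] zero: DF = P = 558/625 ≈ 0.892800
step 7 [7y] bond c/1=7/80: DF=(1131731/800000 − 7/80·(0.983000+0.977400+0.969100+0.920100+0.913100+0.892800))/(1+7/80) = 4229/5000 ≈ 0.845800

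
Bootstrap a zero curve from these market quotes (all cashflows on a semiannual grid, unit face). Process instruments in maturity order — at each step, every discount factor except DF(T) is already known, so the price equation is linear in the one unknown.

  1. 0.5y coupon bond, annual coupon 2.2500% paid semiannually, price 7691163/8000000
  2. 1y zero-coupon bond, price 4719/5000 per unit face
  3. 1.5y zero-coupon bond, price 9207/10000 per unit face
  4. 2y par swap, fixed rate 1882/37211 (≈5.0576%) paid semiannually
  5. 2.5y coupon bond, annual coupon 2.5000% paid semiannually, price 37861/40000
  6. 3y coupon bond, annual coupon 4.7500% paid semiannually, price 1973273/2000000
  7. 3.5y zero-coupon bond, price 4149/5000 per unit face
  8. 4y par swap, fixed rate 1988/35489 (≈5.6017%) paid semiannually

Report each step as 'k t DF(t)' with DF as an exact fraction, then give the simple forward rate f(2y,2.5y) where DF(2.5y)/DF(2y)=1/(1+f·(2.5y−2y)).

1 1/2 9507/10000
2 1 4719/5000
3 3/2 9207/10000
4 2 9059/10000
5 5/2 8889/10000
6 3 1071/1250
7 7/2 4149/5000
8 4 2003/2500
f(2y,2.5y) = ((9059/10000)/(8889/10000) − 1)/(1/2) = 340/8889 ≈ 3.8250%

step 1 [0.5y] bond c/2=9/800: DF=(7691163/8000000 − 9/800·(0))/(1+9/800) = 9507/10000 ≈ 0.950700
step 2 [1y] zero: DF = P = 4719/5000 ≈ 0.943800
step 3 [1.5y] zero: DF = P = 9207/10000 ≈ 0.920700
step 4 [2y] swap r/2=941/37211: DF=(1 − 941/37211·(0.950700+0.943800+0.920700))/(1+941/37211) = 9059/10000 ≈ 0.905900
step 5 [2.5y] bond c/2=1/80: DF=(37861/40000 − 1/80·(0.950700+0.943800+0.920700+0.905900))/(1+1/80) = 8889/10000 ≈ 0.888900
step 6 [3y] bond c/2=19/800: DF=(1973273/2000000 − 19/800·(0.950700+0.943800+0.920700+0.905900+0.888900))/(1+19/800) = 1071/1250 ≈ 0.856800
step 7 [3.5y] zero: DF = P = 4149/5000 ≈ 0.829800
step 8 [4y] swap r/2=994/35489: DF=(1 − 994/35489·(0.950700+0.943800+0.920700+0.905900+0.888900+0.856800+0.829800))/(1+994/35489) = 2003/2500 ≈ 0.801200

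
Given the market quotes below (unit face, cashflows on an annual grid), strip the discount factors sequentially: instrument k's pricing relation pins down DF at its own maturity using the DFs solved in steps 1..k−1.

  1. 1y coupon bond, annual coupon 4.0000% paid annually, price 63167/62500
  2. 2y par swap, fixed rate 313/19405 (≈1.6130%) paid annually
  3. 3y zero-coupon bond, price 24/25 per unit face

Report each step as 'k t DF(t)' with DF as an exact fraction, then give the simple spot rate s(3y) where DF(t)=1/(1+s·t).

step 1 [1y] bond c/1=1/25: DF=(63167/62500 − 1/25·(0))/(1+1/25) = 4859/5000 ≈ 0.971800
step 2 [2y] swap r/1=313/19405: DF=(1 − 313/19405·(0.971800))/(1+313/19405) = 9687/10000 ≈ 0.968700
step 3 [3y] zero: DF = P = 24/25 ≈ 0.960000

1 1 4859/5000
2 2 9687/10000
3 3 24/25
s(3y) = (1/(24/25) − 1)/(3) = 1/72 ≈ 1.3889%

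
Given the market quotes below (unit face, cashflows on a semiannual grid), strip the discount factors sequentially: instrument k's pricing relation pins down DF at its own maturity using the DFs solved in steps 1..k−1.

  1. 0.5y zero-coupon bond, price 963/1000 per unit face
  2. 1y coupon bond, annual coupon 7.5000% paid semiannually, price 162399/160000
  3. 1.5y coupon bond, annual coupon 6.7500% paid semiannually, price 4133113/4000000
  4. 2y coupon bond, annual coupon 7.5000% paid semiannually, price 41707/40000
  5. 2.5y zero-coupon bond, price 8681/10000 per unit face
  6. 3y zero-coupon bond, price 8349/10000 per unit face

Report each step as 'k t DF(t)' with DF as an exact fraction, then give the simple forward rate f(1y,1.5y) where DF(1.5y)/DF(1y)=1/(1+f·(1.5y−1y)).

1 1/2 963/1000
2 1 1887/2000
3 3/2 9373/10000
4 2 4511/5000
5 5/2 8681/10000
6 3 8349/10000
f(1y,1.5y) = ((1887/2000)/(9373/10000) − 1)/(1/2) = 124/9373 ≈ 1.3229%

step 1 [0.5y] zero: DF = P = 963/1000 ≈ 0.963000
step 2 [1y] bond c/2=3/80: DF=(162399/160000 − 3/80·(0.963000))/(1+3/80) = 1887/2000 ≈ 0.943500
step 3 [1.5y] bond c/2=27/800: DF=(4133113/4000000 − 27/800·(0.963000+0.943500))/(1+27/800) = 9373/10000 ≈ 0.937300
step 4 [2y] bond c/2=3/80: DF=(41707/40000 − 3/80·(0.963000+0.943500+0.937300))/(1+3/80) = 4511/5000 ≈ 0.902200
step 5 [2.5y] zero: DF = P = 8681/10000 ≈ 0.868100
step 6 [3y] zero: DF = P = 8349/10000 ≈ 0.834900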